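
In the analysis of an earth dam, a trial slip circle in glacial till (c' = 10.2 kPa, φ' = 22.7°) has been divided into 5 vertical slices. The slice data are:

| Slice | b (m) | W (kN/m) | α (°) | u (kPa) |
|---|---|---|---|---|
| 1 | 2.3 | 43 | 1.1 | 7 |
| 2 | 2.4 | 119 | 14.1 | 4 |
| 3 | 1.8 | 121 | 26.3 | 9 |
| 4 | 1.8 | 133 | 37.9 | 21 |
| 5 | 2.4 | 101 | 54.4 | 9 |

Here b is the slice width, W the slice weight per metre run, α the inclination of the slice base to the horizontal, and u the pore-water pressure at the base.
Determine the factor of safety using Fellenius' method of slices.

Ordinary method of slices: FS = Σ[c'·Δl_i + (W_i cosα_i − u_i·Δl_i)·tanφ'] / Σ W_i sinα_i, with Δl_i = b_i / cosα_i.
Slice 1: Δl = 2.3/cos1.1° = 2.300 m; N'_1 = 43·cos1.1° − 7·2.300 = 26.9; c'Δl = 23.46; W sinα = 0.8
Slice 2: Δl = 2.4/cos14.1° = 2.475 m; N'_2 = 119·cos14.1° − 4·2.475 = 105.5; c'Δl = 25.24; W sinα = 29.0
Slice 3: Δl = 1.8/cos26.3° = 2.008 m; N'_3 = 121·cos26.3° − 9·2.008 = 90.4; c'Δl = 20.48; W sinα = 53.6
Slice 4: Δl = 1.8/cos37.9° = 2.281 m; N'_4 = 133·cos37.9° − 21·2.281 = 57.0; c'Δl = 23.27; W sinα = 81.7
Slice 5: Δl = 2.4/cos54.4° = 4.123 m; N'_5 = 101·cos54.4° − 9·4.123 = 21.7; c'Δl = 42.05; W sinα = 82.1
Σc'Δl = 134.5 kN/m; ΣN' = 301.5 kN/m; ΣW sinα = 247.3 kN/m
Resisting = 134.5 + 301.5·tan22.7° = 134.5 + 126.1 = 260.6 kN/m
FS = 260.6 / 247.3 = 1.054

FS = 1.05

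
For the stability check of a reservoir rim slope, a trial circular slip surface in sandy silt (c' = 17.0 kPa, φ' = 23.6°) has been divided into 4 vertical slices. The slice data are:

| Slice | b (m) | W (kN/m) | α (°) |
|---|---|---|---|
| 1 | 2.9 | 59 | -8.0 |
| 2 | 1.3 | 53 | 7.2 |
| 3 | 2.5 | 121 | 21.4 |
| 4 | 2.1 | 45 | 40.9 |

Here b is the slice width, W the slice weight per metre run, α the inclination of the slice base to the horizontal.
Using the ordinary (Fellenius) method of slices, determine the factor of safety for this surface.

FS = 3.85

Ordinary method of slices: FS = Σ[c'·Δl_i + (W_i cosα_i)·tanφ'] / Σ W_i sinα_i, with Δl_i = b_i / cosα_i.
Slice 1: Δl = 2.9/cos(-8.0°) = 2.928 m; N'_1 = 59·cos(-8.0°) = 58.4; c'Δl = 49.78; W sinα = -8.2
Slice 2: Δl = 1.3/cos7.2° = 1.310 m; N'_2 = 53·cos7.2° = 52.6; c'Δl = 22.28; W sinα = 6.6
Slice 3: Δl = 2.5/cos21.4° = 2.685 m; N'_3 = 121·cos21.4° = 112.7; c'Δl = 45.65; W sinα = 44.2
Slice 4: Δl = 2.1/cos40.9° = 2.778 m; N'_4 = 45·cos40.9° = 34.0; c'Δl = 47.23; W sinα = 29.5
Σc'Δl = 164.9 kN/m; ΣN' = 257.7 kN/m; ΣW sinα = 72.0 kN/m
Resisting = 164.9 + 257.7·tan23.6° = 164.9 + 112.6 = 277.5 kN/m
FS = 277.5 / 72.0 = 3.852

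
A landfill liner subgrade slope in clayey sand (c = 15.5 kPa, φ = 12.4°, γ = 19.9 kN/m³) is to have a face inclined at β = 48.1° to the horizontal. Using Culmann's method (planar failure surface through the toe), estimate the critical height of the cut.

H_c = 12.05 m

Culmann's analysis gives the critical failure plane at α_cr = (β + φ)/2 = (48.1 + 12.4)/2 = 30.2°, and the critical height
H_c = (4c/γ) · sinβ cosφ / [1 − cos(β − φ)]
    = (4·15.5/19.9) · sin48.1°·cos12.4° / [1 − cos(35.7°)]
    = 3.116 · 0.7443·0.9767 / [1 − 0.8121]
    = 3.116 · 0.7269 / 0.1879
    = 12.05 m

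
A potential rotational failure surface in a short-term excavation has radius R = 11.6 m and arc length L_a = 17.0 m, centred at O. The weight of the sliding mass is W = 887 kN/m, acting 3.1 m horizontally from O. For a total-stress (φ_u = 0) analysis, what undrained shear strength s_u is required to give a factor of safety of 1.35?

FS = s_u·L_a·R / (W·d), so s_u = FS·W·d / (L_a·R).
s_u = 1.35·887·3.1 / (17.00·11.6) = 3712.1 / 197.20 = 18.82 kPa

s_u = 18.8 kPa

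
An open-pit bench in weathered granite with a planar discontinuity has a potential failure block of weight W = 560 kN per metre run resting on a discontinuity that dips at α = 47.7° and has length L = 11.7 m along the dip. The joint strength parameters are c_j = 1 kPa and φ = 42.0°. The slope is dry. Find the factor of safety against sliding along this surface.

FS = 0.85

Resolving the block weight along and normal to the plane and applying the Mohr–Coulomb strength on the joint:
N' = W cosα = 560·cos47.7° = 376.9 kN/m
Driving force T = W sinα = 560·sin47.7° = 414.2 kN/m
Resisting force R = c_j·L + N'·tanφ = 1·11.7 + 376.9·tan42.0° = 11.7 + 339.4 = 351.1 kN/m
FS = R / T = 351.1 / 414.2 = 0.848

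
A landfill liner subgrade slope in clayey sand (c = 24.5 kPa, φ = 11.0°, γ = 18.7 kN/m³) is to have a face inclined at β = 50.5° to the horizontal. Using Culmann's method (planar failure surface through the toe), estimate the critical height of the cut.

H_c = 17.38 m

Culmann's analysis gives the critical failure plane at α_cr = (β + φ)/2 = (50.5 + 11.0)/2 = 30.8°, and the critical height
H_c = (4c/γ) · sinβ cosφ / [1 − cos(β − φ)]
    = (4·24.5/18.7) · sin50.5°·cos11.0° / [1 − cos(39.5°)]
    = 5.241 · 0.7716·0.9816 / [1 − 0.7716]
    = 5.241 · 0.7574 / 0.2284
    = 17.38 m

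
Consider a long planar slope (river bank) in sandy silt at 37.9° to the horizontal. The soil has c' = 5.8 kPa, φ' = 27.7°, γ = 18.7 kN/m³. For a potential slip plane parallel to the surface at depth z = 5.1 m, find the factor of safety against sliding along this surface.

For an infinite slope with a slip plane parallel to the surface (no pore pressure): FS = [c' + γz cos²β tanφ'] / [γz sinβ cosβ].
γz = 18.7·5.1 = 95.37 kN/m²
Numerator = 5.8 + 95.37·cos²37.9°·tan27.7° = 5.8 + 95.37·0.6227·0.5250 = 36.977 kPa
Denominator = 95.37·sin37.9°·cos37.9° = 95.37·0.6143·0.7891 = 46.228 kPa
FS = 36.977 / 46.228 = 0.800

FS = 0.80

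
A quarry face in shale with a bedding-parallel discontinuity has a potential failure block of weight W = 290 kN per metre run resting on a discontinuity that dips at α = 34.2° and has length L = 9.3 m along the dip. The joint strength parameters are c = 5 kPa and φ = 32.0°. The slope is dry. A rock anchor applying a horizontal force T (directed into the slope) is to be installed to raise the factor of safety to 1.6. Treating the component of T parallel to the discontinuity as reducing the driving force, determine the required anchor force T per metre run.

T = 38 kN/m

Resolving forces along and normal to the sliding plane, with the horizontal anchor force T adding T·sinα to the effective normal force and T·cosα acting up the plane against the driving force:
FS = [cL + (W cosα + T sinα) tanφ] / [W sinα − T cosα]
Without the anchor: N' = 239.9 kN/m, driving T_d = 163.0 kN/m, resisting R = 5·9.3 + 239.9·tan32.0° = 196.4 kN/m, FS = 1.20.
Setting FS = 1.6 and solving for T:
1.6·(163.0 − T cos34.2°) = 196.4 + T sin34.2°·tan32.0°
T·(sin34.2°·tan32.0° + 1.6·cos34.2°) = 1.6·163.0 − 196.4
T·(0.5621·0.6249 + 1.6·0.8271) = 260.8 − 196.4 = 64.4
T·1.6746 = 64.4
T = 38.5 kN/m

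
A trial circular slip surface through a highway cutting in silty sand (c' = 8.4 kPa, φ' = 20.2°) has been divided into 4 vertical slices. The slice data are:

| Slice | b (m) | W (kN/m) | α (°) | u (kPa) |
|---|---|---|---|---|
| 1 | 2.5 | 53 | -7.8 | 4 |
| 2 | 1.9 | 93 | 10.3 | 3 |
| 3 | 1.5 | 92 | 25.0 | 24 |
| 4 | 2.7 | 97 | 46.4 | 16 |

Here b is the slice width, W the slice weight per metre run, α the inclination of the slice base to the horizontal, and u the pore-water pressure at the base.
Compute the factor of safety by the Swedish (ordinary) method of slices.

Ordinary method of slices: FS = Σ[c'·Δl_i + (W_i cosα_i − u_i·Δl_i)·tanφ'] / Σ W_i sinα_i, with Δl_i = b_i / cosα_i.
Slice 1: Δl = 2.5/cos(-7.8°) = 2.523 m; N'_1 = 53·cos(-7.8°) − 4·2.523 = 42.4; c'Δl = 21.20; W sinα = -7.2
Slice 2: Δl = 1.9/cos10.3° = 1.931 m; N'_2 = 93·cos10.3° − 3·1.931 = 85.7; c'Δl = 16.22; W sinα = 16.6
Slice 3: Δl = 1.5/cos25.0° = 1.655 m; N'_3 = 92·cos25.0° − 24·1.655 = 43.7; c'Δl = 13.90; W sinα = 38.9
Slice 4: Δl = 2.7/cos46.4° = 3.915 m; N'_4 = 97·cos46.4° − 16·3.915 = 4.2; c'Δl = 32.89; W sinα = 70.2
Σc'Δl = 84.2 kN/m; ΣN' = 176.0 kN/m; ΣW sinα = 118.6 kN/m
Resisting = 84.2 + 176.0·tan20.2° = 84.2 + 64.8 = 149.0 kN/m
FS = 149.0 / 118.6 = 1.257

FS = 1.26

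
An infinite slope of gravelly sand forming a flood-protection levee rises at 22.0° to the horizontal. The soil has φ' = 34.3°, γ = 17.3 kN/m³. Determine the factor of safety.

For a dry cohesionless infinite slope the factor of safety is FS = tanφ' / tanβ.
FS = tan34.3° / tan22.0° = 0.6822 / 0.4040 = 1.688

FS = 1.69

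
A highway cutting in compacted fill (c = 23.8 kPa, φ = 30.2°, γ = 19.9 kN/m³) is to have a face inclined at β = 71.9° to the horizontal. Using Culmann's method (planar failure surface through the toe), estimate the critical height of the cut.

H_c = 15.51 m

Culmann's analysis gives the critical failure plane at α_cr = (β + φ)/2 = (71.9 + 30.2)/2 = 51.1°, and the critical height
H_c = (4c/γ) · sinβ cosφ / [1 − cos(β − φ)]
    = (4·23.8/19.9) · sin71.9°·cos30.2° / [1 − cos(41.7°)]
    = 4.784 · 0.9505·0.8643 / [1 − 0.7466]
    = 4.784 · 0.8215 / 0.2534
    = 15.51 m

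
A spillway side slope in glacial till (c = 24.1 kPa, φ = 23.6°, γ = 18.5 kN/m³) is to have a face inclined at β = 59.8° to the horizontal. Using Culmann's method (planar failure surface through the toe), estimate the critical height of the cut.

Culmann's analysis gives the critical failure plane at α_cr = (β + φ)/2 = (59.8 + 23.6)/2 = 41.7°, and the critical height
H_c = (4c/γ) · sinβ cosφ / [1 − cos(β − φ)]
    = (4·24.1/18.5) · sin59.8°·cos23.6° / [1 − cos(36.2°)]
    = 5.211 · 0.8643·0.9164 / [1 − 0.8070]
    = 5.211 · 0.7920 / 0.1930
    = 21.38 m

H_c = 21.38 m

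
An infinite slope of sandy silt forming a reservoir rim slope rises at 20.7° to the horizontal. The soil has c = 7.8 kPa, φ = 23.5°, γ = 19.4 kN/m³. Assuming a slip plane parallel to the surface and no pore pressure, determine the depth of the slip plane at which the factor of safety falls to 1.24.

z = 13.62 m

Setting FS = 1.24 in FS = [c + γz cos²β tanφ] / [γz sinβ cosβ] and solving for z:
z = c / [γ cosβ (FS·sinβ − cosβ·tanφ)]
  = 7.8 / [19.4·cos20.7°·(1.24·sin20.7° − cos20.7°·tan23.5°)]
  = 7.8 / [19.4·0.9354·(1.24·0.3535 − 0.9354·0.4348)]
  = 7.8 / 0.5729 = 13.616 m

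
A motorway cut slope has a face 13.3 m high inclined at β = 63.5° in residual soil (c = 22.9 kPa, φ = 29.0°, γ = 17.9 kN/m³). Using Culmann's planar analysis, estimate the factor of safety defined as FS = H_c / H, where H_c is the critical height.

H_c = (4c/γ) · sinβ cosφ / [1 − cos(β − φ)]
    = (4·22.9/17.9) · sin63.5°·cos29.0° / [1 − cos34.5°]
    = 5.117 · 0.7827 / 0.1759 = 22.77 m
FS = H_c / H = 22.77 / 13.3 = 1.712

FS = 1.71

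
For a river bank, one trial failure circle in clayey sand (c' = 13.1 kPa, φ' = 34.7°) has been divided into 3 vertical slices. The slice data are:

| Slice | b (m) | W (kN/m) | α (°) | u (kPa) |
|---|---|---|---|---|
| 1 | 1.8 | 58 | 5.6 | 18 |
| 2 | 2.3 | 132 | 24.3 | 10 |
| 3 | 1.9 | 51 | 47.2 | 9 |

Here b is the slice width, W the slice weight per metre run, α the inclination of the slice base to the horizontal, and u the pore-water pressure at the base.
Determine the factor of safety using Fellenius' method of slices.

FS = 1.88

Ordinary method of slices: FS = Σ[c'·Δl_i + (W_i cosα_i − u_i·Δl_i)·tanφ'] / Σ W_i sinα_i, with Δl_i = b_i / cosα_i.
Slice 1: Δl = 1.8/cos5.6° = 1.809 m; N'_1 = 58·cos5.6° − 18·1.809 = 25.2; c'Δl = 23.69; W sinα = 5.7
Slice 2: Δl = 2.3/cos24.3° = 2.524 m; N'_2 = 132·cos24.3° − 10·2.524 = 95.1; c'Δl = 33.06; W sinα = 54.3
Slice 3: Δl = 1.9/cos47.2° = 2.796 m; N'_3 = 51·cos47.2° − 9·2.796 = 9.5; c'Δl = 36.63; W sinα = 37.4
Σc'Δl = 93.4 kN/m; ΣN' = 129.7 kN/m; ΣW sinα = 97.4 kN/m
Resisting = 93.4 + 129.7·tan34.7° = 93.4 + 89.8 = 183.2 kN/m
FS = 183.2 / 97.4 = 1.881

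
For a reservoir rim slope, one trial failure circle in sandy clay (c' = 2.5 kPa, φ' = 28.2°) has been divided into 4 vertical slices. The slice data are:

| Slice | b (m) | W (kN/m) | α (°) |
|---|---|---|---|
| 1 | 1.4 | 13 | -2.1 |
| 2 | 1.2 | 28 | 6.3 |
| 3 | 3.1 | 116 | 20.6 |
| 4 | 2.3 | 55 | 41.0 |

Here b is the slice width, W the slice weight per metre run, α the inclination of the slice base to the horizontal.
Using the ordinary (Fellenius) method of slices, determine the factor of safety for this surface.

FS = 1.57

Ordinary method of slices: FS = Σ[c'·Δl_i + (W_i cosα_i)·tanφ'] / Σ W_i sinα_i, with Δl_i = b_i / cosα_i.
Slice 1: Δl = 1.4/cos(-2.1°) = 1.401 m; N'_1 = 13·cos(-2.1°) = 13.0; c'Δl = 3.50; W sinα = -0.5
Slice 2: Δl = 1.2/cos6.3° = 1.207 m; N'_2 = 28·cos6.3° = 27.8; c'Δl = 3.02; W sinα = 3.1
Slice 3: Δl = 3.1/cos20.6° = 3.312 m; N'_3 = 116·cos20.6° = 108.6; c'Δl = 8.28; W sinα = 40.8
Slice 4: Δl = 2.3/cos41.0° = 3.048 m; N'_4 = 55·cos41.0° = 41.5; c'Δl = 7.62; W sinα = 36.1
Σc'Δl = 22.4 kN/m; ΣN' = 190.9 kN/m; ΣW sinα = 79.5 kN/m
Resisting = 22.4 + 190.9·tan28.2° = 22.4 + 102.4 = 124.8 kN/m
FS = 124.8 / 79.5 = 1.570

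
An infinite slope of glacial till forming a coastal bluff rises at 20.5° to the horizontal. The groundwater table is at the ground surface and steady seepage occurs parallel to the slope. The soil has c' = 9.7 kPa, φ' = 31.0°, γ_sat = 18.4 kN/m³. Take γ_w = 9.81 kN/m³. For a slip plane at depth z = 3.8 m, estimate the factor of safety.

FS = 1.17

With seepage parallel to the slope and the water table at the surface, the effective normal stress on the slip plane uses the buoyant unit weight γ' = γ_sat − γ_w while the driving shear stress uses γ_sat:
FS = [c' + γ' z cos²β tanφ'] / [γ_sat z sinβ cosβ]
γ' = 18.4 − 9.81 = 8.59 kN/m³
Numerator = 9.7 + 8.59·3.8·cos²20.5°·tan31.0° = 9.7 + 8.59·3.8·0.8774·0.6009 = 26.908 kPa
Denominator = 18.4·3.8·sin20.5°·cos20.5° = 18.4·3.8·0.3502·0.9367 = 22.936 kPa
FS = 26.908 / 22.936 = 1.173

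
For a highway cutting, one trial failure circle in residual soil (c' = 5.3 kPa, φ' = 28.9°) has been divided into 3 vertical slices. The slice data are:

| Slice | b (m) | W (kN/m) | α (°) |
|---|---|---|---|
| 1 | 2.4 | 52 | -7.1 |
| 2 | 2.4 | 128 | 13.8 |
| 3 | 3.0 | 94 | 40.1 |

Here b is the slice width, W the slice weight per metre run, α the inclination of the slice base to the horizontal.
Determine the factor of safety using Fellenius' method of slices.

FS = 2.17

Ordinary method of slices: FS = Σ[c'·Δl_i + (W_i cosα_i)·tanφ'] / Σ W_i sinα_i, with Δl_i = b_i / cosα_i.
Slice 1: Δl = 2.4/cos(-7.1°) = 2.419 m; N'_1 = 52·cos(-7.1°) = 51.6; c'Δl = 12.82; W sinα = -6.4
Slice 2: Δl = 2.4/cos13.8° = 2.471 m; N'_2 = 128·cos13.8° = 124.3; c'Δl = 13.10; W sinα = 30.5
Slice 3: Δl = 3.0/cos40.1° = 3.922 m; N'_3 = 94·cos40.1° = 71.9; c'Δl = 20.79; W sinα = 60.5
Σc'Δl = 46.7 kN/m; ΣN' = 247.8 kN/m; ΣW sinα = 84.7 kN/m
Resisting = 46.7 + 247.8·tan28.9° = 46.7 + 136.8 = 183.5 kN/m
FS = 183.5 / 84.7 = 2.168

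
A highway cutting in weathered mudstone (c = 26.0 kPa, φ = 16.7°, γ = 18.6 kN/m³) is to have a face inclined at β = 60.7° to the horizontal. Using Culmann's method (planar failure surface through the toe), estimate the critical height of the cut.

Culmann's analysis gives the critical failure plane at α_cr = (β + φ)/2 = (60.7 + 16.7)/2 = 38.7°, and the critical height
H_c = (4c/γ) · sinβ cosφ / [1 − cos(β − φ)]
    = (4·26.0/18.6) · sin60.7°·cos16.7° / [1 − cos(44.0°)]
    = 5.591 · 0.8721·0.9578 / [1 − 0.7193]
    = 5.591 · 0.8353 / 0.2807
    = 16.64 m

H_c = 16.64 m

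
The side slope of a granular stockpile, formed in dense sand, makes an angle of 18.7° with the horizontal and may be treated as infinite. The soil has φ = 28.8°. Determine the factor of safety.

For a dry cohesionless infinite slope the factor of safety is FS = tanφ / tanβ.
FS = tan28.8° / tan18.7° = 0.5498 / 0.3385 = 1.624

FS = 1.62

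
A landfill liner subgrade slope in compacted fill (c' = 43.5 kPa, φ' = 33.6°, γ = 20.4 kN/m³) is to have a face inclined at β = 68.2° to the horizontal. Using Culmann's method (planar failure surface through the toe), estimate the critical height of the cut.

H_c = 37.30 m

Culmann's analysis gives the critical failure plane at α_cr = (β + φ')/2 = (68.2 + 33.6)/2 = 50.9°, and the critical height
H_c = (4c'/γ) · sinβ cosφ' / [1 − cos(β − φ')]
    = (4·43.5/20.4) · sin68.2°·cos33.6° / [1 − cos(34.6°)]
    = 8.529 · 0.9285·0.8329 / [1 − 0.8231]
    = 8.529 · 0.7734 / 0.1769
    = 37.30 m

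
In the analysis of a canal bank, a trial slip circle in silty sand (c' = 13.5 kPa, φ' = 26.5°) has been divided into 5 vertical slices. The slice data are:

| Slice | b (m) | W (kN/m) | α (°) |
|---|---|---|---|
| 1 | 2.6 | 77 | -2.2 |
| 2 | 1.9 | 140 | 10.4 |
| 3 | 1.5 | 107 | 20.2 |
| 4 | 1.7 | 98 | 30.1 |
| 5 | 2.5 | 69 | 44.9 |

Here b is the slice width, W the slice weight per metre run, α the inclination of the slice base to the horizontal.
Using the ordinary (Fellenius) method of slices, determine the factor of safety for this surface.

FS = 2.42

Ordinary method of slices: FS = Σ[c'·Δl_i + (W_i cosα_i)·tanφ'] / Σ W_i sinα_i, with Δl_i = b_i / cosα_i.
Slice 1: Δl = 2.6/cos(-2.2°) = 2.602 m; N'_1 = 77·cos(-2.2°) = 76.9; c'Δl = 35.13; W sinα = -3.0
Slice 2: Δl = 1.9/cos10.4° = 1.932 m; N'_2 = 140·cos10.4° = 137.7; c'Δl = 26.08; W sinα = 25.3
Slice 3: Δl = 1.5/cos20.2° = 1.598 m; N'_3 = 107·cos20.2° = 100.4; c'Δl = 21.58; W sinα = 36.9
Slice 4: Δl = 1.7/cos30.1° = 1.965 m; N'_4 = 98·cos30.1° = 84.8; c'Δl = 26.53; W sinα = 49.1
Slice 5: Δl = 2.5/cos44.9° = 3.529 m; N'_5 = 69·cos44.9° = 48.9; c'Δl = 47.65; W sinα = 48.7
Σc'Δl = 157.0 kN/m; ΣN' = 448.7 kN/m; ΣW sinα = 157.1 kN/m
Resisting = 157.0 + 448.7·tan26.5° = 157.0 + 223.7 = 380.7 kN/m
FS = 380.7 / 157.1 = 2.423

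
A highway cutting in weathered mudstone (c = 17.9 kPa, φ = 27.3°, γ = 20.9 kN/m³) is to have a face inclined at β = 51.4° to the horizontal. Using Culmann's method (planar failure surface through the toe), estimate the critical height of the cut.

Culmann's analysis gives the critical failure plane at α_cr = (β + φ)/2 = (51.4 + 27.3)/2 = 39.4°, and the critical height
H_c = (4c/γ) · sinβ cosφ / [1 − cos(β − φ)]
    = (4·17.9/20.9) · sin51.4°·cos27.3° / [1 − cos(24.1°)]
    = 3.426 · 0.7815·0.8886 / [1 − 0.9128]
    = 3.426 · 0.6945 / 0.0872
    = 27.29 m

H_c = 27.29 m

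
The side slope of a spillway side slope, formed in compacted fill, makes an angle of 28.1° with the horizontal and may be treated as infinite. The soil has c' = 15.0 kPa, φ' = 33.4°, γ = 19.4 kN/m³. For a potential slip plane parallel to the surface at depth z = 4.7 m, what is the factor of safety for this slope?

FS = 1.63

For an infinite slope with a slip plane parallel to the surface (no pore pressure): FS = [c' + γz cos²β tanφ'] / [γz sinβ cosβ].
γz = 19.4·4.7 = 91.18 kN/m²
Numerator = 15.0 + 91.18·cos²28.1°·tan33.4° = 15.0 + 91.18·0.7781·0.6594 = 61.784 kPa
Denominator = 91.18·sin28.1°·cos28.1° = 91.18·0.4710·0.8821 = 37.885 kPa
FS = 61.784 / 37.885 = 1.631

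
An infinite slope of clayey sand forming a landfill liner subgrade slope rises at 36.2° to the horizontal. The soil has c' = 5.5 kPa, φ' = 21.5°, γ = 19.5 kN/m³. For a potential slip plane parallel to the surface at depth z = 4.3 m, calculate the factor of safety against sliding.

FS = 0.68

For an infinite slope with a slip plane parallel to the surface (no pore pressure): FS = [c' + γz cos²β tanφ'] / [γz sinβ cosβ].
γz = 19.5·4.3 = 83.85 kN/m²
Numerator = 5.5 + 83.85·cos²36.2°·tan21.5° = 5.5 + 83.85·0.6512·0.3939 = 27.008 kPa
Denominator = 83.85·sin36.2°·cos36.2° = 83.85·0.5906·0.8070 = 39.963 kPa
FS = 27.008 / 39.963 = 0.676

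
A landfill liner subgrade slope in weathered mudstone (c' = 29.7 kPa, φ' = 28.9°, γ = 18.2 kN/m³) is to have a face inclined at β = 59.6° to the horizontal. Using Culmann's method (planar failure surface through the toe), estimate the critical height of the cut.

Culmann's analysis gives the critical failure plane at α_cr = (β + φ')/2 = (59.6 + 28.9)/2 = 44.2°, and the critical height
H_c = (4c'/γ) · sinβ cosφ' / [1 − cos(β − φ')]
    = (4·29.7/18.2) · sin59.6°·cos28.9° / [1 − cos(30.7°)]
    = 6.527 · 0.8625·0.8755 / [1 − 0.8599]
    = 6.527 · 0.7551 / 0.1401
    = 35.17 m

H_c = 35.17 m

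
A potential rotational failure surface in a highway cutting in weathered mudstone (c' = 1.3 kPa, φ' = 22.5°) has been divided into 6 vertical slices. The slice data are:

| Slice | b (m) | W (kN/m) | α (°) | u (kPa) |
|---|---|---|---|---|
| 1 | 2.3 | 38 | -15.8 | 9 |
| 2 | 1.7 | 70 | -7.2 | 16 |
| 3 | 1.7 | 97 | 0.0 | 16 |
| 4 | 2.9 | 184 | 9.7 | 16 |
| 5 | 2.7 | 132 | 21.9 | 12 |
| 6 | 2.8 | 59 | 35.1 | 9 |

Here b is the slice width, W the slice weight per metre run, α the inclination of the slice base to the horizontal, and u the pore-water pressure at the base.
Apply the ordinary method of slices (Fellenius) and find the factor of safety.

Ordinary method of slices: FS = Σ[c'·Δl_i + (W_i cosα_i − u_i·Δl_i)·tanφ'] / Σ W_i sinα_i, with Δl_i = b_i / cosα_i.
Slice 1: Δl = 2.3/cos(-15.8°) = 2.390 m; N'_1 = 38·cos(-15.8°) − 9·2.390 = 15.1; c'Δl = 3.11; W sinα = -10.3
Slice 2: Δl = 1.7/cos(-7.2°) = 1.714 m; N'_2 = 70·cos(-7.2°) − 16·1.714 = 42.0; c'Δl = 2.23; W sinα = -8.8
Slice 3: Δl = 1.7/cos0.0° = 1.700 m; N'_3 = 97·cos0.0° − 16·1.700 = 69.8; c'Δl = 2.21; W sinα = 0.0
Slice 4: Δl = 2.9/cos9.7° = 2.942 m; N'_4 = 184·cos9.7° − 16·2.942 = 134.3; c'Δl = 3.82; W sinα = 31.0
Slice 5: Δl = 2.7/cos21.9° = 2.910 m; N'_5 = 132·cos21.9° − 12·2.910 = 87.6; c'Δl = 3.78; W sinα = 49.2
Slice 6: Δl = 2.8/cos35.1° = 3.422 m; N'_6 = 59·cos35.1° − 9·3.422 = 17.5; c'Δl = 4.45; W sinα = 33.9
Σc'Δl = 19.6 kN/m; ΣN' = 366.2 kN/m; ΣW sinα = 95.0 kN/m
Resisting = 19.6 + 366.2·tan22.5° = 19.6 + 151.7 = 171.3 kN/m
FS = 171.3 / 95.0 = 1.802

FS = 1.80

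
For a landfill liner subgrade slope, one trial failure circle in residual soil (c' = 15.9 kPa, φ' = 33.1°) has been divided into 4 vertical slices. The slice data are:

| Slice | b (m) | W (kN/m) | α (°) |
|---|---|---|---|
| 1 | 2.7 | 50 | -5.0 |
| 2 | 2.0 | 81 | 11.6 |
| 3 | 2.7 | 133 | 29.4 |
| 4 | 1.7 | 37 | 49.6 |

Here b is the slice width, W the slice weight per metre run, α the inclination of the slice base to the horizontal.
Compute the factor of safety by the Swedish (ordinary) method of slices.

FS = 3.24

Ordinary method of slices: FS = Σ[c'·Δl_i + (W_i cosα_i)·tanφ'] / Σ W_i sinα_i, with Δl_i = b_i / cosα_i.
Slice 1: Δl = 2.7/cos(-5.0°) = 2.710 m; N'_1 = 50·cos(-5.0°) = 49.8; c'Δl = 43.09; W sinα = -4.4
Slice 2: Δl = 2.0/cos11.6° = 2.042 m; N'_2 = 81·cos11.6° = 79.3; c'Δl = 32.46; W sinα = 16.3
Slice 3: Δl = 2.7/cos29.4° = 3.099 m; N'_3 = 133·cos29.4° = 115.9; c'Δl = 49.28; W sinα = 65.3
Slice 4: Δl = 1.7/cos49.6° = 2.623 m; N'_4 = 37·cos49.6° = 24.0; c'Δl = 41.71; W sinα = 28.2
Σc'Δl = 166.5 kN/m; ΣN' = 269.0 kN/m; ΣW sinα = 105.4 kN/m
Resisting = 166.5 + 269.0·tan33.1° = 166.5 + 175.4 = 341.9 kN/m
FS = 341.9 / 105.4 = 3.244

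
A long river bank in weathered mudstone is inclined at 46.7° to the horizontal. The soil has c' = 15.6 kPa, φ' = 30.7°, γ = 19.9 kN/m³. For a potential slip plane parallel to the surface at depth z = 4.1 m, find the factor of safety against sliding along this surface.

FS = 0.94

For an infinite slope with a slip plane parallel to the surface (no pore pressure): FS = [c' + γz cos²β tanφ'] / [γz sinβ cosβ].
γz = 19.9·4.1 = 81.59 kN/m²
Numerator = 15.6 + 81.59·cos²46.7°·tan30.7° = 15.6 + 81.59·0.4703·0.5938 = 38.386 kPa
Denominator = 81.59·sin46.7°·cos46.7° = 81.59·0.7278·0.6858 = 40.723 kPa
FS = 38.386 / 40.723 = 0.943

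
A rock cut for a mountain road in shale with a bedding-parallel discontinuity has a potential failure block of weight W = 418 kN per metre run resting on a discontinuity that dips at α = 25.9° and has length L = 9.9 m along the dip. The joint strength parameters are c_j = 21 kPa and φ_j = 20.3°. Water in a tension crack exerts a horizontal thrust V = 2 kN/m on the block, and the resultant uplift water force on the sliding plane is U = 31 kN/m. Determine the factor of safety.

Resolving the block weight along and normal to the plane and applying the Mohr–Coulomb strength on the joint:
N' = W cosα − U − V sinα = 418·cos25.9° − 31 − 2·sin25.9° = 344.1 kN/m
Driving force T = W sinα + V cosα = 418·sin25.9° + 2·cos25.9° = 184.4 kN/m
Resisting force R = c_j·L + N'·tanφ_j = 21·9.9 + 344.1·tan20.3° = 207.9 + 127.3 = 335.2 kN/m
FS = R / T = 335.2 / 184.4 = 1.818

FS = 1.82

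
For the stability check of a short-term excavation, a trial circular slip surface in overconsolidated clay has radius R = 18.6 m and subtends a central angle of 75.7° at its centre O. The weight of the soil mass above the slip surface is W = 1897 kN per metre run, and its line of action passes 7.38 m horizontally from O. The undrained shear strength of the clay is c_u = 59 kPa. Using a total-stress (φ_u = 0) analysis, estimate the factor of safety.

FS = 1.93

Taking moments about the centre O, the resisting moment is provided by the undrained shear strength acting along the arc:
Arc length L_a = R·θ = 18.6·(75.7°·π/180) = 18.6·1.3212 = 24.57 m
M_R = c_u·L_a·R = 59·24.57·18.6 = 26968.1 kN·m/m
M_D = W·d = 1897·7.38 = 13999.9 kN·m/m
FS = M_R / M_D = 26968.1 / 13999.9 = 1.926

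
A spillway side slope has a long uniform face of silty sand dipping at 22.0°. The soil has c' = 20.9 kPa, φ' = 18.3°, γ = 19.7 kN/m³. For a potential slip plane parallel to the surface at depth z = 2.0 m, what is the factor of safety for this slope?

FS = 2.35

For an infinite slope with a slip plane parallel to the surface (no pore pressure): FS = [c' + γz cos²β tanφ'] / [γz sinβ cosβ].
γz = 19.7·2.0 = 39.40 kN/m²
Numerator = 20.9 + 39.40·cos²22.0°·tan18.3° = 20.9 + 39.40·0.8597·0.3307 = 32.102 kPa
Denominator = 39.40·sin22.0°·cos22.0° = 39.40·0.3746·0.9272 = 13.685 kPa
FS = 32.102 / 13.685 = 2.346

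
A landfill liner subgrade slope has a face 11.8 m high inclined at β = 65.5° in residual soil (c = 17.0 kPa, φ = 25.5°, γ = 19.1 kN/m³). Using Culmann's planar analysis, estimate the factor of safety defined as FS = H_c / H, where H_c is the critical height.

H_c = (4c/γ) · sinβ cosφ / [1 − cos(β − φ)]
    = (4·17.0/19.1) · sin65.5°·cos25.5° / [1 − cos40.0°]
    = 3.560 · 0.8213 / 0.2340 = 12.50 m
FS = H_c / H = 12.50 / 11.8 = 1.059

FS = 1.06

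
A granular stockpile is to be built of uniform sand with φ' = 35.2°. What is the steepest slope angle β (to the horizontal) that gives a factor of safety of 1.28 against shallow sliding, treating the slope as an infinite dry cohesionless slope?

For an infinite dry cohesionless slope FS = tanφ'/tanβ, so tanβ = tanφ' / FS.
tanβ = tan35.2° / 1.28 = 0.7054 / 1.28 = 0.5511
β = arctan(0.5511) = 28.86°

β = 28.9°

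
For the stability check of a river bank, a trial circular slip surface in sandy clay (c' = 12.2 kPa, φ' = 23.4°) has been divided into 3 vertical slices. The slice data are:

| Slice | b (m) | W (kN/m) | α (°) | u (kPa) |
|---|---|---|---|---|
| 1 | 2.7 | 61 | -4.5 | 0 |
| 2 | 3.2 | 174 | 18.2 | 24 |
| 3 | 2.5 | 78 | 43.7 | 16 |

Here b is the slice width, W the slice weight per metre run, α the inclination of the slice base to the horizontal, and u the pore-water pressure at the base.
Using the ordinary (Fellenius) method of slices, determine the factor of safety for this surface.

Ordinary method of slices: FS = Σ[c'·Δl_i + (W_i cosα_i − u_i·Δl_i)·tanφ'] / Σ W_i sinα_i, with Δl_i = b_i / cosα_i.
Slice 1: Δl = 2.7/cos(-4.5°) = 2.708 m; N'_1 = 61·cos(-4.5°) − 0·2.708 = 60.8; c'Δl = 33.04; W sinα = -4.8
Slice 2: Δl = 3.2/cos18.2° = 3.369 m; N'_2 = 174·cos18.2° − 24·3.369 = 84.5; c'Δl = 41.10; W sinα = 54.3
Slice 3: Δl = 2.5/cos43.7° = 3.458 m; N'_3 = 78·cos43.7° − 16·3.458 = 1.1; c'Δl = 42.19; W sinα = 53.9
Σc'Δl = 116.3 kN/m; ΣN' = 146.3 kN/m; ΣW sinα = 103.4 kN/m
Resisting = 116.3 + 146.3·tan23.4° = 116.3 + 63.3 = 179.6 kN/m
FS = 179.6 / 103.4 = 1.737

FS = 1.74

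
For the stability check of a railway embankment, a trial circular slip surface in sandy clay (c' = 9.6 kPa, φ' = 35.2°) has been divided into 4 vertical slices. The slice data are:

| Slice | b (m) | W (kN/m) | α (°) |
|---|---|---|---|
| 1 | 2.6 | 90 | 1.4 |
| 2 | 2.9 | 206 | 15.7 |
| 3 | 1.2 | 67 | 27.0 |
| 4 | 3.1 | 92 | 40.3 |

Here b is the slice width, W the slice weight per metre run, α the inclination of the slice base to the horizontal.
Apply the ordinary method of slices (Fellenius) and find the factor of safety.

FS = 2.71

Ordinary method of slices: FS = Σ[c'·Δl_i + (W_i cosα_i)·tanφ'] / Σ W_i sinα_i, with Δl_i = b_i / cosα_i.
Slice 1: Δl = 2.6/cos1.4° = 2.601 m; N'_1 = 90·cos1.4° = 90.0; c'Δl = 24.97; W sinα = 2.2
Slice 2: Δl = 2.9/cos15.7° = 3.012 m; N'_2 = 206·cos15.7° = 198.3; c'Δl = 28.92; W sinα = 55.7
Slice 3: Δl = 1.2/cos27.0° = 1.347 m; N'_3 = 67·cos27.0° = 59.7; c'Δl = 12.93; W sinα = 30.4
Slice 4: Δl = 3.1/cos40.3° = 4.065 m; N'_4 = 92·cos40.3° = 70.2; c'Δl = 39.02; W sinα = 59.5
Σc'Δl = 105.8 kN/m; ΣN' = 418.2 kN/m; ΣW sinα = 147.9 kN/m
Resisting = 105.8 + 418.2·tan35.2° = 105.8 + 295.0 = 400.8 kN/m
FS = 400.8 / 147.9 = 2.711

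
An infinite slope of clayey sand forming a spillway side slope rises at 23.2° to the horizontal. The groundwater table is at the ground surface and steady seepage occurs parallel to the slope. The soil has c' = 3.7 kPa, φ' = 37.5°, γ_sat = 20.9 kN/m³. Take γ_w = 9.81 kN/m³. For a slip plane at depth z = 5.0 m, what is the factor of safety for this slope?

FS = 1.05

With seepage parallel to the slope and the water table at the surface, the effective normal stress on the slip plane uses the buoyant unit weight γ' = γ_sat − γ_w while the driving shear stress uses γ_sat:
FS = [c' + γ' z cos²β tanφ'] / [γ_sat z sinβ cosβ]
γ' = 20.9 − 9.81 = 11.09 kN/m³
Numerator = 3.7 + 11.09·5.0·cos²23.2°·tan37.5° = 3.7 + 11.09·5.0·0.8448·0.7673 = 39.645 kPa
Denominator = 20.9·5.0·sin23.2°·cos23.2° = 20.9·5.0·0.3939·0.9191 = 37.838 kPa
FS = 39.645 / 37.838 = 1.048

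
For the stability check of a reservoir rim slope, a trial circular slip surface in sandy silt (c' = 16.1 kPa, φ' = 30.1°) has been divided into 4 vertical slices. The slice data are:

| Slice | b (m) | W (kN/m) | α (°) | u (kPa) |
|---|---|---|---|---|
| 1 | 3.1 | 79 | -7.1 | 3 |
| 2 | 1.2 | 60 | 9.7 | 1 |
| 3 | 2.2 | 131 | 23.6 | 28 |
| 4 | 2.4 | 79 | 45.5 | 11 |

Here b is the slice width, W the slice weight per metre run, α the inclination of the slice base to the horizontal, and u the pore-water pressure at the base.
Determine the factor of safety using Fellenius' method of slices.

FS = 2.55

Ordinary method of slices: FS = Σ[c'·Δl_i + (W_i cosα_i − u_i·Δl_i)·tanφ'] / Σ W_i sinα_i, with Δl_i = b_i / cosα_i.
Slice 1: Δl = 3.1/cos(-7.1°) = 3.124 m; N'_1 = 79·cos(-7.1°) − 3·3.124 = 69.0; c'Δl = 50.30; W sinα = -9.8
Slice 2: Δl = 1.2/cos9.7° = 1.217 m; N'_2 = 60·cos9.7° − 1·1.217 = 57.9; c'Δl = 19.60; W sinα = 10.1
Slice 3: Δl = 2.2/cos23.6° = 2.401 m; N'_3 = 131·cos23.6° − 28·2.401 = 52.8; c'Δl = 38.65; W sinα = 52.4
Slice 4: Δl = 2.4/cos45.5° = 3.424 m; N'_4 = 79·cos45.5° − 11·3.424 = 17.7; c'Δl = 55.13; W sinα = 56.3
Σc'Δl = 163.7 kN/m; ΣN' = 197.5 kN/m; ΣW sinα = 109.1 kN/m
Resisting = 163.7 + 197.5·tan30.1° = 163.7 + 114.5 = 278.1 kN/m
FS = 278.1 / 109.1 = 2.549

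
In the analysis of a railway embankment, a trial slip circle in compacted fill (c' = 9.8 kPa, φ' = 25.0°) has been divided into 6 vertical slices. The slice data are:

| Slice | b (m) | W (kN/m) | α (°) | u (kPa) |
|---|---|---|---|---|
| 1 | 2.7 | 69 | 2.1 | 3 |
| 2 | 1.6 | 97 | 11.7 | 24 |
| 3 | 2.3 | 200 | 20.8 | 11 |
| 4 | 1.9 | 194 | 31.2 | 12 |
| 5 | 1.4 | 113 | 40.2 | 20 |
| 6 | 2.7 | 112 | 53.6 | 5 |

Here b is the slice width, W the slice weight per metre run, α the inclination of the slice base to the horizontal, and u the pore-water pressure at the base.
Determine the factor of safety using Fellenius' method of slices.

Ordinary method of slices: FS = Σ[c'·Δl_i + (W_i cosα_i − u_i·Δl_i)·tanφ'] / Σ W_i sinα_i, with Δl_i = b_i / cosα_i.
Slice 1: Δl = 2.7/cos2.1° = 2.702 m; N'_1 = 69·cos2.1° − 3·2.702 = 60.8; c'Δl = 26.48; W sinα = 2.5
Slice 2: Δl = 1.6/cos11.7° = 1.634 m; N'_2 = 97·cos11.7° − 24·1.634 = 55.8; c'Δl = 16.01; W sinα = 19.7
Slice 3: Δl = 2.3/cos20.8° = 2.460 m; N'_3 = 200·cos20.8° − 11·2.460 = 159.9; c'Δl = 24.11; W sinα = 71.0
Slice 4: Δl = 1.9/cos31.2° = 2.221 m; N'_4 = 194·cos31.2° − 12·2.221 = 139.3; c'Δl = 21.77; W sinα = 100.5
Slice 5: Δl = 1.4/cos40.2° = 1.833 m; N'_5 = 113·cos40.2° − 20·1.833 = 49.6; c'Δl = 17.96; W sinα = 72.9
Slice 6: Δl = 2.7/cos53.6° = 4.550 m; N'_6 = 112·cos53.6° − 5·4.550 = 43.7; c'Δl = 44.59; W sinα = 90.1
Σc'Δl = 150.9 kN/m; ΣN' = 509.2 kN/m; ΣW sinα = 356.8 kN/m
Resisting = 150.9 + 509.2·tan25.0° = 150.9 + 237.4 = 388.4 kN/m
FS = 388.4 / 356.8 = 1.088

FS = 1.09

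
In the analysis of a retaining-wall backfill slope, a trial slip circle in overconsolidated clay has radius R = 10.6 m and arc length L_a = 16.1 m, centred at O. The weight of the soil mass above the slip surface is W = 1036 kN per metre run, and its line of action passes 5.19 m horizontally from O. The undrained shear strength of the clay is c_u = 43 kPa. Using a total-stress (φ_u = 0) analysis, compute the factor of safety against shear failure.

FS = 1.36

Taking moments about the centre O, the resisting moment is provided by the undrained shear strength acting along the arc:
M_R = c_u·L_a·R = 43·16.10·10.6 = 7338.4 kN·m/m
M_D = W·d = 1036·5.19 = 5376.8 kN·m/m
FS = M_R / M_D = 7338.4 / 5376.8 = 1.365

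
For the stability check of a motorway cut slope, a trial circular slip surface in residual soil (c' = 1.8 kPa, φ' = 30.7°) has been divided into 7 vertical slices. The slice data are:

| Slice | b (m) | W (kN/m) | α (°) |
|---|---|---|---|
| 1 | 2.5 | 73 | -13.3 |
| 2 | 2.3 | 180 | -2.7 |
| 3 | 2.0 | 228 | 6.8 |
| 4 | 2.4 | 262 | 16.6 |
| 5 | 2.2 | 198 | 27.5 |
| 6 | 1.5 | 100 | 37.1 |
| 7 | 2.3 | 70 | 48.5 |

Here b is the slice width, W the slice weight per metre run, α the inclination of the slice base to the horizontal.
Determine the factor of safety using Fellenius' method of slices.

FS = 2.29

Ordinary method of slices: FS = Σ[c'·Δl_i + (W_i cosα_i)·tanφ'] / Σ W_i sinα_i, with Δl_i = b_i / cosα_i.
Slice 1: Δl = 2.5/cos(-13.3°) = 2.569 m; N'_1 = 73·cos(-13.3°) = 71.0; c'Δl = 4.62; W sinα = -16.8
Slice 2: Δl = 2.3/cos(-2.7°) = 2.303 m; N'_2 = 180·cos(-2.7°) = 179.8; c'Δl = 4.14; W sinα = -8.5
Slice 3: Δl = 2.0/cos6.8° = 2.014 m; N'_3 = 228·cos6.8° = 226.4; c'Δl = 3.63; W sinα = 27.0
Slice 4: Δl = 2.4/cos16.6° = 2.504 m; N'_4 = 262·cos16.6° = 251.1; c'Δl = 4.51; W sinα = 74.9
Slice 5: Δl = 2.2/cos27.5° = 2.480 m; N'_5 = 198·cos27.5° = 175.6; c'Δl = 4.46; W sinα = 91.4
Slice 6: Δl = 1.5/cos37.1° = 1.881 m; N'_6 = 100·cos37.1° = 79.8; c'Δl = 3.39; W sinα = 60.3
Slice 7: Δl = 2.3/cos48.5° = 3.471 m; N'_7 = 70·cos48.5° = 46.4; c'Δl = 6.25; W sinα = 52.4
Σc'Δl = 31.0 kN/m; ΣN' = 1030.1 kN/m; ΣW sinα = 280.7 kN/m
Resisting = 31.0 + 1030.1·tan30.7° = 31.0 + 611.6 = 642.6 kN/m
FS = 642.6 / 280.7 = 2.289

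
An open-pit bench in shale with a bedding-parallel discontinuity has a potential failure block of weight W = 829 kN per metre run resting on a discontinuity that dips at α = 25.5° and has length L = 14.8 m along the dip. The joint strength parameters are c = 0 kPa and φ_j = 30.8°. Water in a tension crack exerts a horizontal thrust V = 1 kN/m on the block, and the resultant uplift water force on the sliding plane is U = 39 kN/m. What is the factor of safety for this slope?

Resolving the block weight along and normal to the plane and applying the Mohr–Coulomb strength on the joint:
N' = W cosα − U − V sinα = 829·cos25.5° − 39 − 1·sin25.5° = 708.8 kN/m
Driving force T = W sinα + V cosα = 829·sin25.5° + 1·cos25.5° = 357.8 kN/m
Resisting force R = c·L + N'·tanφ_j = 0·14.8 + 708.8·tan30.8° = 0.0 + 422.5 = 422.5 kN/m
FS = R / T = 422.5 / 357.8 = 1.181

FS = 1.18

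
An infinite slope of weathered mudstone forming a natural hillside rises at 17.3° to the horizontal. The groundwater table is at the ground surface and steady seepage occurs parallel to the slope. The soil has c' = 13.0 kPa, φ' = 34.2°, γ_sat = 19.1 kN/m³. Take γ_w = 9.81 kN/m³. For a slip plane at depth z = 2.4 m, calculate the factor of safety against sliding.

FS = 2.06

With seepage parallel to the slope and the water table at the surface, the effective normal stress on the slip plane uses the buoyant unit weight γ' = γ_sat − γ_w while the driving shear stress uses γ_sat:
FS = [c' + γ' z cos²β tanφ'] / [γ_sat z sinβ cosβ]
γ' = 19.1 − 9.81 = 9.29 kN/m³
Numerator = 13.0 + 9.29·2.4·cos²17.3°·tan34.2° = 13.0 + 9.29·2.4·0.9116·0.6796 = 26.812 kPa
Denominator = 19.1·2.4·sin17.3°·cos17.3° = 19.1·2.4·0.2974·0.9548 = 13.015 kPa
FS = 26.812 / 13.015 = 2.060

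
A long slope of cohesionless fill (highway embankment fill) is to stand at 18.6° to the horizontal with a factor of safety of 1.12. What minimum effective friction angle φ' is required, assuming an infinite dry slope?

φ' = 20.7°

FS = tanφ'/tanβ ⇒ tanφ' = FS · tanβ = 1.12 · tan18.6° = 0.3769
φ' = arctan(0.3769) = 20.65°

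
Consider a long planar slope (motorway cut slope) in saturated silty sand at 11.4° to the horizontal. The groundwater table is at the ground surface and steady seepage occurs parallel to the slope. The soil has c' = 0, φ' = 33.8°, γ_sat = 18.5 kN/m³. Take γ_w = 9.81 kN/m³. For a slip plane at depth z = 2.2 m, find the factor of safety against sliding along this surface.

FS = 1.56

With seepage parallel to the slope and the water table at the surface, the effective normal stress on the slip plane uses the buoyant unit weight γ' = γ_sat − γ_w while the driving shear stress uses γ_sat:
FS = [c' + γ' z cos²β tanφ'] / [γ_sat z sinβ cosβ]
(For c' = 0 this reduces to FS = (γ'/γ_sat)·tanφ'/tanβ.)
γ' = 18.5 − 9.81 = 8.69 kN/m³
Numerator = 0.0 + 8.69·2.2·cos²11.4°·tan33.8° = 0.0 + 8.69·2.2·0.9609·0.6694 = 12.298 kPa
Denominator = 18.5·2.2·sin11.4°·cos11.4° = 18.5·2.2·0.1977·0.9803 = 7.886 kPa
FS = 12.298 / 7.886 = 1.560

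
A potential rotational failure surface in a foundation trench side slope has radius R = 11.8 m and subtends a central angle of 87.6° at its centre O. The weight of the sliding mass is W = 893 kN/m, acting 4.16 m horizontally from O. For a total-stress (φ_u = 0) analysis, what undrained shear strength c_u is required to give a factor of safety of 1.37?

c_u = 23.9 kPa

FS = c_u·L_a·R / (W·d), so c_u = FS·W·d / (L_a·R).
Arc length L_a = R·θ = 11.8·(87.6°·π/180) = 11.8·1.5289 = 18.04 m
c_u = 1.37·893·4.16 / (18.04·11.8) = 5089.4 / 212.89 = 23.91 kPa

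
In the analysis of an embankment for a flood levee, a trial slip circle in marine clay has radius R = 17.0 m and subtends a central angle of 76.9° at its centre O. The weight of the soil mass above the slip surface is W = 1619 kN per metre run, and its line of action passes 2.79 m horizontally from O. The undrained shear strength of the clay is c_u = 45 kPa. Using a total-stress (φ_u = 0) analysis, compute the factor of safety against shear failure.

Taking moments about the centre O, the resisting moment is provided by the undrained shear strength acting along the arc:
Arc length L_a = R·θ = 17.0·(76.9°·π/180) = 17.0·1.3422 = 22.82 m
M_R = c_u·L_a·R = 45·22.82·17.0 = 17454.8 kN·m/m
M_D = W·d = 1619·2.79 = 4517.0 kN·m/m
FS = M_R / M_D = 17454.8 / 4517.0 = 3.864

FS = 3.86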